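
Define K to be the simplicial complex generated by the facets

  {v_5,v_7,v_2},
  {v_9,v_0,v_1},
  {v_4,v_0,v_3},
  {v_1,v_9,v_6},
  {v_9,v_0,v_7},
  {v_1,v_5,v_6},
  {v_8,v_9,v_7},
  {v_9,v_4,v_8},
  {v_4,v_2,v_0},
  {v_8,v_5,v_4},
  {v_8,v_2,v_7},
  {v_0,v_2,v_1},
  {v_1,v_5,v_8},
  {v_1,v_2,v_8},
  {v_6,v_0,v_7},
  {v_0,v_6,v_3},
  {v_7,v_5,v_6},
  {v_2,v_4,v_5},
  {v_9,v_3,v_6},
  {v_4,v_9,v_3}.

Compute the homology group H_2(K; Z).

H_2 = 0.

Fix the vertex order v_0 < v_1 < v_2 < v_3 < v_4 < v_5 < v_6 < v_7 < v_8 < v_9 and write every simplex with vertices in increasing order. Then dim K = 2 and the simplices of K are:

  0-simplices (10): [v_0], [v_1], [v_2], [v_3], [v_4], [v_5], [v_6], [v_7], [v_8], [v_9]
  1-simplices (30): (30 of them)
  2-simplices (20): (20 of them)

so the chain groups are C_0 ≅ Z^10, C_1 ≅ Z^30, C_2 ≅ Z^20.

Boundary ∂_1: C_1 → C_0 sends each edge [p,q] (with p < q) to q − p. For instance
  ∂[v_1,v_8] = [v_8] − [v_1].
This gives a 10×30 integer matrix of rank 9; reducing to Smith normal form yields diagonal entries (1,1,1,1,1,1,1,1,1).

The boundary map ∂_2: C_2 → C_1 maps a triangle to the signed sum of its edges. For instance
  ∂[v_1,v_5,v_8] = [v_5,v_8] − [v_1,v_8] + [v_1,v_5],
  ∂[v_1,v_2,v_8] = [v_2,v_8] − [v_1,v_8] + [v_1,v_2].
This gives a 30×20 integer matrix of rank 20; reducing to Smith normal form yields diagonal entries (1,1,1,1,1,1,1,1,1,1,1,1,1,1,1,1,1,1,1,2).

Computing H_k = (kernel of ∂_k) / (image of ∂_{k+1}):

  H_2: rank ker ∂_2 − rank ∂_3 = (20 − 20) − 0 = 0, and there is no ∂_3, so H_2 ≅ 0.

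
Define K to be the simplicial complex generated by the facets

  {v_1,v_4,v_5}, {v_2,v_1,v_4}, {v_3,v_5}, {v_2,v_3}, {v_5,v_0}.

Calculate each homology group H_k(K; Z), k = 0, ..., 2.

Take the total order v_0 < v_1 < v_2 < v_3 < v_4 < v_5 on the vertex set. Then K (dimension 2) consists of the simplices:

  0-simplices (6): [v_0], [v_1], [v_2], [v_3], [v_4], [v_5]
  1-simplices (8): [v_0,v_5], [v_1,v_2], [v_1,v_4], [v_1,v_5], [v_2,v_3], [v_2,v_4], [v_3,v_5], [v_4,v_5]
  2-simplices (2): [v_1,v_2,v_4], [v_1,v_4,v_5]

Hence C_0 ≅ Z^6, C_1 ≅ Z^8, C_2 ≅ Z^2.

The boundary map ∂_1: C_1 → C_0 maps an edge to its endpoints' difference, ∂[p,q] = q − p. For instance
  ∂[v_1,v_2] = [v_2] − [v_1].
This gives a 6×8 integer matrix of rank 5; reducing to Smith normal form yields diagonal entries (1,1,1,1,1).

The boundary map ∂_2: C_2 → C_1 sends each 2-simplex [p,q,r] to [q,r] − [p,r] + [p,q]. For instance
  ∂[v_1,v_4,v_5] = [v_4,v_5] − [v_1,v_5] + [v_1,v_4],
  ∂[v_1,v_2,v_4] = [v_2,v_4] − [v_1,v_4] + [v_1,v_2].
This gives a 8×2 integer matrix of rank 2; reducing to Smith normal form yields diagonal entries (1,1).

Computing H_k = (kernel of ∂_k) / (image of ∂_{k+1}):

  H_0: rank C_0 − rank ∂_1 = 6 − 5 = 1, and the invariant factors of ∂_1 are all 1, so H_0 ≅ Z.
  H_1: rank ker ∂_1 − rank ∂_2 = (8 − 5) − 2 = 1, and the invariant factors of ∂_2 are all 1, so H_1 ≅ Z.
  H_2: rank ker ∂_2 − rank ∂_3 = (2 − 2) − 0 = 0, and there is no ∂_3, so H_2 ≅ 0.

H_0 ≅ Z,  H_1 ≅ Z,  H_2 = 0.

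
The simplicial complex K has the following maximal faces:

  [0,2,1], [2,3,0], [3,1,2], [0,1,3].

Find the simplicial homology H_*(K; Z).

We work with the vertex ordering 0 < 1 < 2 < 3. The simplices of K, each written with vertices in increasing order, are:

  0-simplices (4): [0], [1], [2], [3]
  1-simplices (6): [0,1], [0,2], [0,3], [1,2], [1,3], [2,3]
  2-simplices (4): [0,1,2], [0,1,3], [0,2,3], [1,2,3]

Hence C_0 ≅ Z^4, C_1 ≅ Z^6, C_2 ≅ Z^4.

The boundary map ∂_1: C_1 → C_0 is given by ∂[p,q] = [q] − [p].
The 4×6 boundary matrix has rank 3 and Smith normal form diag(1,1,1).

∂_2: C_2 → C_1 acts by ∂[p,q,r] = [q,r] − [p,r] + [p,q]. For instance
  ∂[0,1,2] = [1,2] − [0,2] + [0,1],
  ∂[0,2,3] = [2,3] − [0,3] + [0,2].
The resulting 6×4 matrix has rank 3, and its Smith normal form has invariant factors (1,1,1).

Computing H_k = (kernel of ∂_k) / (image of ∂_{k+1}):

  H_0: rank C_0 − rank ∂_1 = 4 − 3 = 1, and the invariant factors of ∂_1 are all 1, so H_0 ≅ Z.
  H_1: rank ker ∂_1 − rank ∂_2 = (6 − 3) − 3 = 0, and the invariant factors of ∂_2 are all 1, so H_1 ≅ 0.
  H_2: rank ker ∂_2 − rank ∂_3 = (4 − 3) − 0 = 1, and there is no ∂_3, so H_2 ≅ Z.

As a check, the Euler characteristic is 4 − 6 + 4 = 2, which agrees with 1 − 0 + 1 = 2.

H_0 ≅ Z,  H_1 = 0,  H_2 ≅ Z.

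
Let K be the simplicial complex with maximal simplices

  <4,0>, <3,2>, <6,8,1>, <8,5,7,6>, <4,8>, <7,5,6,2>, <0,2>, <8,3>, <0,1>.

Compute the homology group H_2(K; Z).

H_2 ≅ 0.

We work with the vertex ordering 0 < 1 < 2 < 3 < 4 < 5 < 6 < 7 < 8. The simplices of K, each written with vertices in increasing order, are:

  0-simplices (9): [0], [1], [2], [3], [4], [5], [6], [7], [8]
  1-simplices (17): [0,1], [0,2], [0,4], [1,6], [1,8], [2,3], [2,5], [2,6], [2,7], [3,8], [4,8], [5,6], [5,7], [5,8], [6,7], [6,8], [7,8]
  2-simplices (8): [1,6,8], [2,5,6], [2,5,7], [2,6,7], [5,6,7], [5,6,8], [5,7,8], [6,7,8]
  3-simplices (2): [2,5,6,7], [5,6,7,8]

giving chain groups C_0 ≅ Z^9, C_1 ≅ Z^17, C_2 ≅ Z^8, C_3 ≅ Z^2.

Boundary ∂_1: C_1 → C_0 maps an edge to its endpoints' difference, ∂[p,q] = q − p.
The resulting 9×17 matrix has rank 8, and its Smith normal form has invariant factors (1,1,1,1,1,1,1,1).

The boundary map ∂_2: C_2 → C_1 acts by ∂[p,q,r] = [q,r] − [p,r] + [p,q]. For instance
  ∂[5,7,8] = [7,8] − [5,8] + [5,7],
  ∂[5,6,7] = [6,7] − [5,7] + [5,6].
This gives a 17×8 integer matrix of rank 6; reducing to Smith normal form yields diagonal entries (1,1,1,1,1,1).

The boundary map ∂_3: C_3 → C_2 sends each 3-simplex σ to the alternating sum Σ_i (−1)^i (σ with its i-th vertex removed). For instance
  ∂[2,5,6,7] = [5,6,7] − [2,6,7] + [2,5,7] − [2,5,6],
  ∂[5,6,7,8] = [6,7,8] − [5,7,8] + [5,6,8] − [5,6,7].
This gives a 8×2 integer matrix of rank 2; reducing to Smith normal form yields diagonal entries (1,1).

Computing H_k = (kernel of ∂_k) / (image of ∂_{k+1}):

  H_2: rank ker ∂_2 − rank ∂_3 = (8 − 6) − 2 = 0, and the invariant factors of ∂_3 are all 1, so H_2 = 0.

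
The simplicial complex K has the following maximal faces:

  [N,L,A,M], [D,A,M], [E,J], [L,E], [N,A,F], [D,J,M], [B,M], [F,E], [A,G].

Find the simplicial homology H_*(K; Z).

We work with the vertex ordering A < B < D < E < F < G < J < L < M < N. The simplices of K, each written with vertices in increasing order, are:

  0-simplices (10): A, B, D, E, F, G, J, L, M, N
  1-simplices (17): AD, AF, AG, AL, AM, AN, BM, DJ, DM, EF, EJ, EL, FN, JM, LM, LN, MN
  2-simplices (7): ADM, AFN, ALM, ALN, AMN, DJM, LMN
  3-simplices (1): ALMN

giving chain groups C_0 ≅ Z^10, C_1 ≅ Z^17, C_2 ≅ Z^7, C_3 ≅ Z^1.

The boundary map ∂_1: C_1 → C_0 is given by ∂[p,q] = [q] − [p]. For instance
  ∂DJ = J − D.
This gives a 10×17 integer matrix of rank 9; reducing to Smith normal form yields diagonal entries (1,1,1,1,1,1,1,1,1).

Boundary ∂_2: C_2 → C_1 acts by ∂[p,q,r] = [q,r] − [p,r] + [p,q]. For instance
  ∂AFN = FN − AN + AF,
  ∂ALN = LN − AN + AL.
This gives a 17×7 integer matrix of rank 6; reducing to Smith normal form yields diagonal entries (1,1,1,1,1,1).

∂_3: C_3 → C_2 sends each 3-simplex σ to the alternating sum Σ_i (−1)^i (σ with its i-th vertex removed). For instance
  ∂ALMN = LMN − AMN + ALN − ALM.
As a 7×1 matrix over Z this has rank 1, with invariant factors (1).

Computing H_k = (kernel of ∂_k) / (image of ∂_{k+1}):

  H_0: rank C_0 − rank ∂_1 = 10 − 9 = 1, and the invariant factors of ∂_1 are all 1, so H_0 = Z.
  H_1: rank ker ∂_1 − rank ∂_2 = (17 − 9) − 6 = 2, and the invariant factors of ∂_2 are all 1, so H_1 = Z^2.
  H_2: rank ker ∂_2 − rank ∂_3 = (7 − 6) − 1 = 0, and the invariant factors of ∂_3 are all 1, so H_2 = 0.
  H_3: rank ker ∂_3 − rank ∂_4 = (1 − 1) − 0 = 0, and there is no ∂_4, so H_3 = 0.

H_0 ≅ Z,  H_1 ≅ Z^2,  H_2 = 0,  H_3 = 0.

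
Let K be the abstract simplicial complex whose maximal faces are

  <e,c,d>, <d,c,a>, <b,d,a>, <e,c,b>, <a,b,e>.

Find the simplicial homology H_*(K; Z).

Take the total order a < b < c < d < e on the vertex set. Then K (dimension 2) consists of the simplices:

  0-simplices (5): a, b, c, d, e
  1-simplices (10): ab, ac, ad, ae, bc, bd, be, cd, ce, de
  2-simplices (5): abd, abe, acd, bce, cde

Hence C_0 ≅ Z^5, C_1 ≅ Z^10, C_2 ≅ Z^5.

The boundary map ∂_1: C_1 → C_0 sends each edge [p,q] (with p < q) to q − p. For instance
  ∂be = e − b.
The resulting 5×10 matrix has rank 4, and its Smith normal form has invariant factors (1,1,1,1).

∂_2: C_2 → C_1 maps a triangle to the signed sum of its edges. For instance
  ∂acd = cd − ad + ac,
  ∂cde = de − ce + cd.
As a 10×5 matrix over Z this has rank 5, with invariant factors (1,1,1,1,1).

Reading off H_k = ker ∂_k / im ∂_{k+1}:

  H_0: rank C_0 − rank ∂_1 = 5 − 4 = 1, and the invariant factors of ∂_1 are all 1, so H_0 ≅ Z.
  H_1: rank ker ∂_1 − rank ∂_2 = (10 − 4) − 5 = 1, and the invariant factors of ∂_2 are all 1, so H_1 ≅ Z.
  H_2: rank ker ∂_2 − rank ∂_3 = (5 − 5) − 0 = 0, and there is no ∂_3, so H_2 ≅ 0.

As a check, the Euler characteristic is 5 − 10 + 5 = 0, which agrees with 1 − 1 + 0 = 0.

H_0 ≅ Z,  H_1 ≅ Z,  H_2 = 0.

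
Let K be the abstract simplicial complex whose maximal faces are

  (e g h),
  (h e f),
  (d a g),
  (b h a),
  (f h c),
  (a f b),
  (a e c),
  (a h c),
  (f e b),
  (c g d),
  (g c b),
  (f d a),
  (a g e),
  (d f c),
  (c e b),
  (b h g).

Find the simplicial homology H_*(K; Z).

Take the total order a < b < c < d < e < f < g < h on the vertex set. Then K (dimension 2) consists of the simplices:

  0-simplices (8): a, b, c, d, e, f, g, h
  1-simplices (24): ab, ac, ad, ae, af, ag, ah, bc, be, bf, bg, bh, cd, ce, cf, cg, ch, df, dg, ef, eg, eh, fh, gh
  2-simplices (16): abf, abh, ace, ach, adf, adg, aeg, bce, bcg, bef, bgh, cdf, cdg, cfh, efh, egh

Hence C_0 ≅ Z^8, C_1 ≅ Z^24, C_2 ≅ Z^16.

Boundary ∂_1: C_1 → C_0 maps an edge to its endpoints' difference, ∂[p,q] = q − p. For instance
  ∂af = f − a.
The resulting 8×24 matrix has rank 7, and its Smith normal form has invariant factors (1,1,1,1,1,1,1).

∂_2: C_2 → C_1 acts by ∂[p,q,r] = [q,r] − [p,r] + [p,q]. For instance
  ∂bcg = cg − bg + bc,
  ∂adg = dg − ag + ad.
The 24×16 boundary matrix has rank 15 and Smith normal form diag(1,1,1,1,1,1,1,1,1,1,1,1,1,1,1).

Computing H_k = (kernel of ∂_k) / (image of ∂_{k+1}):

  H_0: rank C_0 − rank ∂_1 = 8 − 7 = 1, and the invariant factors of ∂_1 are all 1, so H_0 = Z.
  H_1: rank ker ∂_1 − rank ∂_2 = (24 − 7) − 15 = 2, and the invariant factors of ∂_2 are all 1, so H_1 = Z^2.
  H_2: rank ker ∂_2 − rank ∂_3 = (16 − 15) − 0 = 1, and there is no ∂_3, so H_2 = Z.

H_0 ≅ Z,  H_1 ≅ Z^2,  H_2 ≅ Z.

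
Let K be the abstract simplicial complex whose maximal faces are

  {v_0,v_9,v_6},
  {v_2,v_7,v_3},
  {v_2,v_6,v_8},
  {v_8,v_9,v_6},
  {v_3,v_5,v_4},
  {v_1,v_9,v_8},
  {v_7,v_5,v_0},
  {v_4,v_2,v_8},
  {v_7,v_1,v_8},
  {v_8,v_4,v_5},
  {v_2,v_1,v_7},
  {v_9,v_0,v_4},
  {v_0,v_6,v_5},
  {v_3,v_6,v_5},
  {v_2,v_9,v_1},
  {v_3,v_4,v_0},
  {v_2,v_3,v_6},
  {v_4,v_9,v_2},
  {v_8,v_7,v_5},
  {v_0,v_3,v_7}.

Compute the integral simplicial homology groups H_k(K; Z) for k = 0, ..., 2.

H_0 = Z,  H_1 = Z × Z/2,  H_2 = 0.

K has 10 vertices, 30 edges, 20 triangles.
rank ∂_0 = 0, rank ∂_1 = 9 ⇒ b_0 = 10 − 0 − 9 = 1; all invariant factors of ∂_1 are 1 so no torsion. So H_0 = Z.
rank ∂_1 = 9, rank ∂_2 = 20 ⇒ b_1 = 30 − 9 − 20 = 1; ∂_2 has invariant factor(s) [2] giving torsion. So H_1 = Z × Z/2.
rank ∂_2 = 20, rank ∂_3 = 0 ⇒ b_2 = 20 − 20 − 0 = 0. So H_2 = 0.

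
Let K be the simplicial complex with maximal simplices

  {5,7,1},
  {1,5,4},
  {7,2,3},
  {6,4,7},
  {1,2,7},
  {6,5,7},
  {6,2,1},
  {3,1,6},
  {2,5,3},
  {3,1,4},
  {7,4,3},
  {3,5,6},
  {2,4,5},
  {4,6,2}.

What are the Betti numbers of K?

b_0 = 1, b_1 = 2, b_2 = 1.

Order the vertices as 1 < 2 < 3 < 4 < 5 < 6 < 7. Listing each simplex with vertices in this order, K has dimension 2 with simplices:

  0-simplices (7): [1], [2], [3], [4], [5], [6], [7]
  1-simplices (21): [1,2], [1,3], [1,4], [1,5], [1,6], [1,7], [2,3], [2,4], [2,5], [2,6], [2,7], [3,4], [3,5], [3,6], [3,7], [4,5], [4,6], [4,7], [5,6], [5,7], [6,7]
  2-simplices (14): [1,2,6], [1,2,7], [1,3,4], [1,3,6], [1,4,5], [1,5,7], [2,3,5], [2,3,7], [2,4,5], [2,4,6], [3,4,7], [3,5,6], [4,6,7], [5,6,7]

so the chain groups are C_0 ≅ Z^7, C_1 ≅ Z^21, C_2 ≅ Z^14.

The boundary map ∂_1: C_1 → C_0 is given by ∂[p,q] = [q] − [p].
As a 7×21 matrix over Z this has rank 6, with invariant factors (1,1,1,1,1,1).

Boundary ∂_2: C_2 → C_1 acts by ∂[p,q,r] = [q,r] − [p,r] + [p,q]. For instance
  ∂[2,3,5] = [3,5] − [2,5] + [2,3],
  ∂[3,4,7] = [4,7] − [3,7] + [3,4].
As a 21×14 matrix over Z this has rank 13, with invariant factors (1,1,1,1,1,1,1,1,1,1,1,1,1).

Now H_k = ker ∂_k / im ∂_{k+1}, so:

  H_0: rank C_0 − rank ∂_1 = 7 − 6 = 1, and the invariant factors of ∂_1 are all 1, so H_0 ≅ Z.
  H_1: rank ker ∂_1 − rank ∂_2 = (21 − 6) − 13 = 2, and the invariant factors of ∂_2 are all 1, so H_1 ≅ Z^2.
  H_2: rank ker ∂_2 − rank ∂_3 = (14 − 13) − 0 = 1, and there is no ∂_3, so H_2 ≅ Z.

Hence the Betti numbers are b_0 = 1, b_1 = 2, b_2 = 1.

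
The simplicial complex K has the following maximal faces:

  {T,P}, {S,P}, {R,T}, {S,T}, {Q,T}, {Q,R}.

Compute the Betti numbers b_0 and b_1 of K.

We work with the vertex ordering P < Q < R < S < T. The simplices of K, each written with vertices in increasing order, are:

  0-simplices (5): P, Q, R, S, T
  1-simplices (6): PS, PT, QR, QT, RT, ST

Hence C_0 ≅ Z^5, C_1 ≅ Z^6.

∂_1: C_1 → C_0 maps an edge to its endpoints' difference, ∂[p,q] = q − p.
As a 5×6 matrix over Z this has rank 4, with invariant factors (1,1,1,1).

Computing H_k = (kernel of ∂_k) / (image of ∂_{k+1}):

  H_0: rank C_0 − rank ∂_1 = 5 − 4 = 1, and the invariant factors of ∂_1 are all 1, so H_0 = Z.
  H_1: rank ker ∂_1 − rank ∂_2 = (6 − 4) − 0 = 2, and there is no ∂_2, so H_1 = Z^2.

As a check, the Euler characteristic is 5 − 6 = -1, which agrees with 1 − 2 = -1.
(K is a triangulation of a wedge of 2 circles.)

Hence the Betti numbers are b_0 = 1, b_1 = 2.

b_0 = 1, b_1 = 2.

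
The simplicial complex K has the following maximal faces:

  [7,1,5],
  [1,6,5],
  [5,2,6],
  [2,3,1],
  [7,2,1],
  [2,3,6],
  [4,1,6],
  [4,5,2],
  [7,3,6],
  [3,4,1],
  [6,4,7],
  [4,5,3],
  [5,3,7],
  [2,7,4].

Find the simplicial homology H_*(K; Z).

K has 7 vertices, 21 edges, 14 triangles.
rank ∂_0 = 0, rank ∂_1 = 6 ⇒ b_0 = 7 − 0 − 6 = 1; all invariant factors of ∂_1 are 1 so no torsion. So H_0 = Z.
rank ∂_1 = 6, rank ∂_2 = 13 ⇒ b_1 = 21 − 6 − 13 = 2; all invariant factors of ∂_2 are 1 so no torsion. So H_1 = Z^2.
rank ∂_2 = 13, rank ∂_3 = 0 ⇒ b_2 = 14 − 13 − 0 = 1. So H_2 = Z.

H_0 ≅ Z,  H_1 ≅ Z^2,  H_2 ≅ Z.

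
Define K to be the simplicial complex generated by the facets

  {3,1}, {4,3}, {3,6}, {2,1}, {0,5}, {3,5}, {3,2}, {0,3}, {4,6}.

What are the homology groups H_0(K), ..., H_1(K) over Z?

H_0 ≅ Z,  H_1 ≅ Z^3.

Order the vertices as 0 < 1 < 2 < 3 < 4 < 5 < 6. Listing each simplex with vertices in this order, K has dimension 1 with simplices:

  0-simplices (7): [0], [1], [2], [3], [4], [5], [6]
  1-simplices (9): [0,3], [0,5], [1,2], [1,3], [2,3], [3,4], [3,5], [3,6], [4,6]

Hence C_0 ≅ Z^7, C_1 ≅ Z^9.

The boundary map ∂_1: C_1 → C_0 sends each edge [p,q] (with p < q) to q − p.
The 7×9 boundary matrix has rank 6 and Smith normal form diag(1,1,1,1,1,1).

Reading off H_k = ker ∂_k / im ∂_{k+1}:

  H_0: rank C_0 − rank ∂_1 = 7 − 6 = 1, and the invariant factors of ∂_1 are all 1, so H_0 ≅ Z.
  H_1: rank ker ∂_1 − rank ∂_2 = (9 − 6) − 0 = 3, and there is no ∂_2, so H_1 ≅ Z^3.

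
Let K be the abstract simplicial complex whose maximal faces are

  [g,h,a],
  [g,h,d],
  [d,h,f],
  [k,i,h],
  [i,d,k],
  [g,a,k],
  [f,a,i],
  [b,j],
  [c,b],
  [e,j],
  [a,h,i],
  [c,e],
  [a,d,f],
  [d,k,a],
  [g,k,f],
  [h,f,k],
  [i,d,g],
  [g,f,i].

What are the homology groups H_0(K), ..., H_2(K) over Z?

Order the vertices as a < b < c < d < e < f < g < h < i < j < k. Listing each simplex with vertices in this order, K has dimension 2 with simplices:

  0-simplices (11): a, b, c, d, e, f, g, h, i, j, k
  1-simplices (25): ad, af, ag, ah, ai, ak, bc, bj, ce, df, dg, dh, di, dk, ej, fg, fh, fi, fk, gh, gi, gk, hi, hk, ik
  2-simplices (14): adf, adk, afi, agh, agk, ahi, dfh, dgh, dgi, dik, fgi, fgk, fhk, hik

giving chain groups C_0 ≅ Z^11, C_1 ≅ Z^25, C_2 ≅ Z^14.

Boundary ∂_1: C_1 → C_0 sends each edge [p,q] (with p < q) to q − p.
As a 11×25 matrix over Z this has rank 9, with invariant factors (1,1,1,1,1,1,1,1,1).

∂_2: C_2 → C_1 acts by ∂[p,q,r] = [q,r] − [p,r] + [p,q]. For instance
  ∂dfh = fh − dh + df,
  ∂afi = fi − ai + af.
This gives a 25×14 integer matrix of rank 13; reducing to Smith normal form yields diagonal entries (1,1,1,1,1,1,1,1,1,1,1,1,1).

Computing H_k = (kernel of ∂_k) / (image of ∂_{k+1}):

  H_0: rank C_0 − rank ∂_1 = 11 − 9 = 2, and the invariant factors of ∂_1 are all 1, so H_0 = Z^2.
  H_1: rank ker ∂_1 − rank ∂_2 = (25 − 9) − 13 = 3, and the invariant factors of ∂_2 are all 1, so H_1 = Z^3.
  H_2: rank ker ∂_2 − rank ∂_3 = (14 − 13) − 0 = 1, and there is no ∂_3, so H_2 = Z.

(K is a triangulation of the disjoint union of the torus T^2 and the circle S^1.)

H_0 = Z^2,  H_1 = Z^3,  H_2 = Z.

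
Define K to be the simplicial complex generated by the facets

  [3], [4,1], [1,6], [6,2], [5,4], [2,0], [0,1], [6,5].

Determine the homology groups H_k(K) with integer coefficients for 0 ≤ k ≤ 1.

Take the total order 0 < 1 < 2 < 3 < 4 < 5 < 6 on the vertex set. Then K (dimension 1) consists of the simplices:

  0-simplices (7): [0], [1], [2], [3], [4], [5], [6]
  1-simplices (7): [0,1], [0,2], [1,4], [1,6], [2,6], [4,5], [5,6]

Hence C_0 ≅ Z^7, C_1 ≅ Z^7.

The boundary map ∂_1: C_1 → C_0 maps an edge to its endpoints' difference, ∂[p,q] = q − p.
The resulting 7×7 matrix has rank 5, and its Smith normal form has invariant factors (1,1,1,1,1).

From H_k ≅ ker(∂_k) / im(∂_{k+1}) we obtain:

  H_0: rank C_0 − rank ∂_1 = 7 − 5 = 2, and the invariant factors of ∂_1 are all 1, so H_0 = Z^2.
  H_1: rank ker ∂_1 − rank ∂_2 = (7 − 5) − 0 = 2, and there is no ∂_2, so H_1 = Z^2.

As a check, the Euler characteristic is 7 − 7 = 0, which agrees with 2 − 2 = 0.

H_0 ≅ Z^2,  H_1 ≅ Z^2.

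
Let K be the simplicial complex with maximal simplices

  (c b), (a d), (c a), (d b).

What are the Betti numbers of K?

We work with the vertex ordering a < b < c < d. The simplices of K, each written with vertices in increasing order, are:

  0-simplices (4): a, b, c, d
  1-simplices (4): ac, ad, bc, bd

Hence C_0 ≅ Z^4, C_1 ≅ Z^4.

The boundary map ∂_1: C_1 → C_0 maps an edge to its endpoints' difference, ∂[p,q] = q − p.
The resulting 4×4 matrix has rank 3, and its Smith normal form has invariant factors (1,1,1).

Now H_k = ker ∂_k / im ∂_{k+1}, so:

  H_0: rank C_0 − rank ∂_1 = 4 − 3 = 1, and the invariant factors of ∂_1 are all 1, so H_0 ≅ Z.
  H_1: rank ker ∂_1 − rank ∂_2 = (4 − 3) − 0 = 1, and there is no ∂_2, so H_1 ≅ Z.

Hence the Betti numbers are b_0 = 1, b_1 = 1.

b_0 = 1, b_1 = 1.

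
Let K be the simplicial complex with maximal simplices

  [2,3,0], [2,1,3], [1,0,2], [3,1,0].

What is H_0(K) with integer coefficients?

H_0 ≅ Z.

Order the vertices as 0 < 1 < 2 < 3. Listing each simplex with vertices in this order, K has dimension 2 with simplices:

  0-simplices (4): [0], [1], [2], [3]
  1-simplices (6): [0,1], [0,2], [0,3], [1,2], [1,3], [2,3]
  2-simplices (4): [0,1,2], [0,1,3], [0,2,3], [1,2,3]

giving chain groups C_0 ≅ Z^4, C_1 ≅ Z^6, C_2 ≅ Z^4.

∂_1: C_1 → C_0 maps an edge to its endpoints' difference, ∂[p,q] = q − p.
This gives a 4×6 integer matrix of rank 3; reducing to Smith normal form yields diagonal entries (1,1,1).

∂_2: C_2 → C_1 maps a triangle to the signed sum of its edges. For instance
  ∂[0,1,2] = [1,2] − [0,2] + [0,1],
  ∂[1,2,3] = [2,3] − [1,3] + [1,2].
This gives a 6×4 integer matrix of rank 3; reducing to Smith normal form yields diagonal entries (1,1,1).

Reading off H_k = ker ∂_k / im ∂_{k+1}:

  H_0: rank C_0 − rank ∂_1 = 4 − 3 = 1, and the invariant factors of ∂_1 are all 1, so H_0 = Z.

(K is a triangulation of the 2-sphere S^2.)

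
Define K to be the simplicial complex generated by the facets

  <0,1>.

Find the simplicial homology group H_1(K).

Take the total order 0 < 1 on the vertex set. Then K (dimension 1) consists of the simplices:

  0-simplices (2): [0], [1]
  1-simplices (1): [0,1]

so the chain groups are C_0 ≅ Z^2, C_1 ≅ Z^1.

Boundary ∂_1: C_1 → C_0 sends each edge [p,q] (with p < q) to q − p.
The 2×1 boundary matrix has rank 1 and Smith normal form diag(1).

From H_k ≅ ker(∂_k) / im(∂_{k+1}) we obtain:

  H_1: rank ker ∂_1 − rank ∂_2 = (1 − 1) − 0 = 0, and there is no ∂_2, so H_1 = 0.

H_1 = 0.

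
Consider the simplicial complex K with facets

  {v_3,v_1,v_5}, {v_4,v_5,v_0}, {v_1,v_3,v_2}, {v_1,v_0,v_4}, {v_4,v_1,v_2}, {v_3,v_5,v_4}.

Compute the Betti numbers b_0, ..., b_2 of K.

Take the total order v_0 < v_1 < v_2 < v_3 < v_4 < v_5 on the vertex set. Then K (dimension 2) consists of the simplices:

  0-simplices (6): [v_0], [v_1], [v_2], [v_3], [v_4], [v_5]
  1-simplices (12): [v_0,v_1], [v_0,v_4], [v_0,v_5], [v_1,v_2], [v_1,v_3], [v_1,v_4], [v_1,v_5], [v_2,v_3], [v_2,v_4], [v_3,v_4], [v_3,v_5], [v_4,v_5]
  2-simplices (6): [v_0,v_1,v_4], [v_0,v_4,v_5], [v_1,v_2,v_3], [v_1,v_2,v_4], [v_1,v_3,v_5], [v_3,v_4,v_5]

so the chain groups are C_0 ≅ Z^6, C_1 ≅ Z^12, C_2 ≅ Z^6.

The boundary map ∂_1: C_1 → C_0 is given by ∂[p,q] = [q] − [p].
As a 6×12 matrix over Z this has rank 5, with invariant factors (1,1,1,1,1).

Boundary ∂_2: C_2 → C_1 acts by ∂[p,q,r] = [q,r] − [p,r] + [p,q]. For instance
  ∂[v_3,v_4,v_5] = [v_4,v_5] − [v_3,v_5] + [v_3,v_4],
  ∂[v_1,v_2,v_4] = [v_2,v_4] − [v_1,v_4] + [v_1,v_2].
This gives a 12×6 integer matrix of rank 6; reducing to Smith normal form yields diagonal entries (1,1,1,1,1,1).

Now H_k = ker ∂_k / im ∂_{k+1}, so:

  H_0: rank C_0 − rank ∂_1 = 6 − 5 = 1, and the invariant factors of ∂_1 are all 1, so H_0 ≅ Z.
  H_1: rank ker ∂_1 − rank ∂_2 = (12 − 5) − 6 = 1, and the invariant factors of ∂_2 are all 1, so H_1 ≅ Z.
  H_2: rank ker ∂_2 − rank ∂_3 = (6 − 6) − 0 = 0, and there is no ∂_3, so H_2 ≅ 0.

(K is a triangulation of the cylinder S^1 x I.)

Hence the Betti numbers are b_0 = 1, b_1 = 1, b_2 = 0.

b_0 = 1, b_1 = 1, b_2 = 0.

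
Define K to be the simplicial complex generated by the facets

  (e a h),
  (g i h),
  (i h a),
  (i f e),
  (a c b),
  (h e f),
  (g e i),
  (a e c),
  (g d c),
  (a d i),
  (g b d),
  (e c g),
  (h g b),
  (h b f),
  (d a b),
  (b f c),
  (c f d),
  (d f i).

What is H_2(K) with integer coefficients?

Take the total order a < b < c < d < e < f < g < h < i on the vertex set. Then K (dimension 2) consists of the simplices:

  0-simplices (9): a, b, c, d, e, f, g, h, i
  1-simplices (27): ab, ac, ad, ae, ah, ai, bc, bd, bf, bg, bh, cd, ce, cf, cg, df, dg, di, ef, eg, eh, ei, fh, fi, gh, gi, hi
  2-simplices (18): abc, abd, ace, adi, aeh, ahi, bcf, bdg, bfh, bgh, cdf, cdg, ceg, dfi, efh, efi, egi, ghi

so the chain groups are C_0 ≅ Z^9, C_1 ≅ Z^27, C_2 ≅ Z^18.

Boundary ∂_1: C_1 → C_0 sends each edge [p,q] (with p < q) to q − p.
The 9×27 boundary matrix has rank 8 and Smith normal form diag(1,1,1,1,1,1,1,1).

Boundary ∂_2: C_2 → C_1 sends each 2-simplex [p,q,r] to [q,r] − [p,r] + [p,q]. For instance
  ∂efh = fh − eh + ef,
  ∂bfh = fh − bh + bf.
The resulting 27×18 matrix has rank 18, and its Smith normal form has invariant factors (1,1,1,1,1,1,1,1,1,1,1,1,1,1,1,1,1,2).

Computing H_k = (kernel of ∂_k) / (image of ∂_{k+1}):

  H_2: rank ker ∂_2 − rank ∂_3 = (18 − 18) − 0 = 0, and there is no ∂_3, so H_2 ≅ 0.

H_2 ≅ 0.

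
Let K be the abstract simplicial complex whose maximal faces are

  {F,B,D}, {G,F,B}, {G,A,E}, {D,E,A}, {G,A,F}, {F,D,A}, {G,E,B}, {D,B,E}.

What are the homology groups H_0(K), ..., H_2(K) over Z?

We work with the vertex ordering A < B < D < E < F < G. The simplices of K, each written with vertices in increasing order, are:

  0-simplices (6): A, B, D, E, F, G
  1-simplices (12): AD, AE, AF, AG, BD, BE, BF, BG, DE, DF, EG, FG
  2-simplices (8): ADE, ADF, AEG, AFG, BDE, BDF, BEG, BFG

so the chain groups are C_0 ≅ Z^6, C_1 ≅ Z^12, C_2 ≅ Z^8.

The boundary map ∂_1: C_1 → C_0 sends each edge [p,q] (with p < q) to q − p.
The resulting 6×12 matrix has rank 5, and its Smith normal form has invariant factors (1,1,1,1,1).

Boundary ∂_2: C_2 → C_1 maps a triangle to the signed sum of its edges. For instance
  ∂BEG = EG − BG + BE,
  ∂ADF = DF − AF + AD.
The 12×8 boundary matrix has rank 7 and Smith normal form diag(1,1,1,1,1,1,1).

From H_k ≅ ker(∂_k) / im(∂_{k+1}) we obtain:

  H_0: rank C_0 − rank ∂_1 = 6 − 5 = 1, and the invariant factors of ∂_1 are all 1, so H_0 ≅ Z.
  H_1: rank ker ∂_1 − rank ∂_2 = (12 − 5) − 7 = 0, and the invariant factors of ∂_2 are all 1, so H_1 ≅ 0.
  H_2: rank ker ∂_2 − rank ∂_3 = (8 − 7) − 0 = 1, and there is no ∂_3, so H_2 ≅ Z.

(K is a triangulation of the 2-sphere S^2.)

H_0 ≅ Z,  H_1 = 0,  H_2 ≅ Z.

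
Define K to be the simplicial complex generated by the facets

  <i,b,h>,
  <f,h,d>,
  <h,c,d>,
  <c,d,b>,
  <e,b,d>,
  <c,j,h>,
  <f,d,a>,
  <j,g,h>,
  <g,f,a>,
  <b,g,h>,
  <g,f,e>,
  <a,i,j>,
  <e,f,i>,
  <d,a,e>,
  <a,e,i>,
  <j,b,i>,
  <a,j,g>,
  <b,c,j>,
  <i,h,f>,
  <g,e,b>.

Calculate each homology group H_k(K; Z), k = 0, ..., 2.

H_0 ≅ Z,  H_1 ≅ Z × Z/2,  H_2 = 0.

Order the vertices as a < b < c < d < e < f < g < h < i < j. Listing each simplex with vertices in this order, K has dimension 2 with simplices:

  0-simplices (10): a, b, c, d, e, f, g, h, i, j
  1-simplices (30): ad, ae, af, ag, ai, aj, bc, bd, be, bg, bh, bi, bj, cd, ch, cj, de, df, dh, ef, eg, ei, fg, fh, fi, gh, gj, hi, hj, ij
  2-simplices (20): ade, adf, aei, afg, agj, aij, bcd, bcj, bde, beg, bgh, bhi, bij, cdh, chj, dfh, efg, efi, fhi, ghj

Hence C_0 ≅ Z^10, C_1 ≅ Z^30, C_2 ≅ Z^20.

The boundary map ∂_1: C_1 → C_0 is given by ∂[p,q] = [q] − [p]. For instance
  ∂bd = d − b.
As a 10×30 matrix over Z this has rank 9, with invariant factors (1,1,1,1,1,1,1,1,1).

∂_2: C_2 → C_1 sends each 2-simplex [p,q,r] to [q,r] − [p,r] + [p,q]. For instance
  ∂chj = hj − cj + ch,
  ∂efg = fg − eg + ef.
As a 30×20 matrix over Z this has rank 20, with invariant factors (1,1,1,1,1,1,1,1,1,1,1,1,1,1,1,1,1,1,1,2).

Reading off H_k = ker ∂_k / im ∂_{k+1}:

  H_0: rank C_0 − rank ∂_1 = 10 − 9 = 1, and the invariant factors of ∂_1 are all 1, so H_0 = Z.
  H_1: rank ker ∂_1 − rank ∂_2 = (30 − 9) − 20 = 1, and ∂_2 has invariant factor 2 > 1, so H_1 = Z × Z/2.
  H_2: rank ker ∂_2 − rank ∂_3 = (20 − 20) − 0 = 0, and there is no ∂_3, so H_2 = 0.

As a check, the Euler characteristic is 10 − 30 + 20 = 0, which agrees with 1 − 1 + 0 = 0.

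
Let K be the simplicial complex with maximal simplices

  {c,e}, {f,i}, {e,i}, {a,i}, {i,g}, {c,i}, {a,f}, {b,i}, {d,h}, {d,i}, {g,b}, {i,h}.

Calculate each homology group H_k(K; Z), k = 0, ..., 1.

Take the total order a < b < c < d < e < f < g < h < i on the vertex set. Then K (dimension 1) consists of the simplices:

  0-simplices (9): a, b, c, d, e, f, g, h, i
  1-simplices (12): af, ai, bg, bi, ce, ci, dh, di, ei, fi, gi, hi

so the chain groups are C_0 ≅ Z^9, C_1 ≅ Z^12.

Boundary ∂_1: C_1 → C_0 sends each edge [p,q] (with p < q) to q − p.
As a 9×12 matrix over Z this has rank 8, with invariant factors (1,1,1,1,1,1,1,1).

Computing H_k = (kernel of ∂_k) / (image of ∂_{k+1}):

  H_0: rank C_0 − rank ∂_1 = 9 − 8 = 1, and the invariant factors of ∂_1 are all 1, so H_0 ≅ Z.
  H_1: rank ker ∂_1 − rank ∂_2 = (12 − 8) − 0 = 4, and there is no ∂_2, so H_1 ≅ Z^4.

As a check, the Euler characteristic is 9 − 12 = -3, which agrees with 1 − 4 = -3.

H_0 = Z,  H_1 = Z^4.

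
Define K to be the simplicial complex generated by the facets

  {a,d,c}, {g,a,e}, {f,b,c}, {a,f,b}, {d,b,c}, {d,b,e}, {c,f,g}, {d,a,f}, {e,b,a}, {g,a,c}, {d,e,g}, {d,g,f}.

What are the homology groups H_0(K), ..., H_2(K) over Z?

H_0 = Z,  H_1 = Z/2,  H_2 = 0.

Order the vertices as a < b < c < d < e < f < g. Listing each simplex with vertices in this order, K has dimension 2 with simplices:

  0-simplices (7): a, b, c, d, e, f, g
  1-simplices (18): ab, ac, ad, ae, af, ag, bc, bd, be, bf, cd, cf, cg, de, df, dg, eg, fg
  2-simplices (12): abe, abf, acd, acg, adf, aeg, bcd, bcf, bde, cfg, deg, dfg

Hence C_0 ≅ Z^7, C_1 ≅ Z^18, C_2 ≅ Z^12.

Boundary ∂_1: C_1 → C_0 is given by ∂[p,q] = [q] − [p]. For instance
  ∂cg = g − c.
This gives a 7×18 integer matrix of rank 6; reducing to Smith normal form yields diagonal entries (1,1,1,1,1,1).

Boundary ∂_2: C_2 → C_1 sends each 2-simplex [p,q,r] to [q,r] − [p,r] + [p,q]. For instance
  ∂bde = de − be + bd,
  ∂acd = cd − ad + ac.
This gives a 18×12 integer matrix of rank 12; reducing to Smith normal form yields diagonal entries (1,1,1,1,1,1,1,1,1,1,1,2).

From H_k ≅ ker(∂_k) / im(∂_{k+1}) we obtain:

  H_0: rank C_0 − rank ∂_1 = 7 − 6 = 1, and the invariant factors of ∂_1 are all 1, so H_0 ≅ Z.
  H_1: rank ker ∂_1 − rank ∂_2 = (18 − 6) − 12 = 0, and ∂_2 has invariant factor 2 > 1, so H_1 ≅ Z/2.
  H_2: rank ker ∂_2 − rank ∂_3 = (12 − 12) − 0 = 0, and there is no ∂_3, so H_2 ≅ 0.

As a check, the Euler characteristic is 7 − 18 + 12 = 1, which agrees with 1 − 0 + 0 = 1.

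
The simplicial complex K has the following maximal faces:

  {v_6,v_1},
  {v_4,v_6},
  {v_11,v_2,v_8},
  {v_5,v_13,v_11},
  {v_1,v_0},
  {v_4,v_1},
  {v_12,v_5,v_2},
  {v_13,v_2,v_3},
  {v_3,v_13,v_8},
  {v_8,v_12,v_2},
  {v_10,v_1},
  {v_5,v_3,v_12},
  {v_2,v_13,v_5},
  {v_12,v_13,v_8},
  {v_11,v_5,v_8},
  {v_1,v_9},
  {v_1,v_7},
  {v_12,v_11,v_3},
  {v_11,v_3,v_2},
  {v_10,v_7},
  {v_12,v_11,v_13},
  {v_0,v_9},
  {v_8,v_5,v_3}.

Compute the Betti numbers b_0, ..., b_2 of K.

b_0 = 2, b_1 = 5, b_2 = 1.

Take the total order v_0 < v_1 < v_2 < v_3 < v_4 < v_5 < v_6 < v_7 < v_8 < v_9 < v_10 < v_11 < v_12 < v_13 on the vertex set. Then K (dimension 2) consists of the simplices:

  0-simplices (14): [v_0], [v_1], [v_2], [v_3], [v_4], [v_5], [v_6], [v_7], [v_8], [v_9], [v_10], [v_11], [v_12], [v_13]
  1-simplices (30): (30 of them)
  2-simplices (14): (14 of them)

giving chain groups C_0 ≅ Z^14, C_1 ≅ Z^30, C_2 ≅ Z^14.

∂_1: C_1 → C_0 maps an edge to its endpoints' difference, ∂[p,q] = q − p. For instance
  ∂[v_5,v_11] = [v_11] − [v_5].
This gives a 14×30 integer matrix of rank 12; reducing to Smith normal form yields diagonal entries (1,1,1,1,1,1,1,1,1,1,1,1).

∂_2: C_2 → C_1 maps a triangle to the signed sum of its edges. For instance
  ∂[v_3,v_5,v_8] = [v_5,v_8] − [v_3,v_8] + [v_3,v_5],
  ∂[v_8,v_12,v_13] = [v_12,v_13] − [v_8,v_13] + [v_8,v_12].
This gives a 30×14 integer matrix of rank 13; reducing to Smith normal form yields diagonal entries (1,1,1,1,1,1,1,1,1,1,1,1,1).

From H_k ≅ ker(∂_k) / im(∂_{k+1}) we obtain:

  H_0: rank C_0 − rank ∂_1 = 14 − 12 = 2, and the invariant factors of ∂_1 are all 1, so H_0 ≅ Z^2.
  H_1: rank ker ∂_1 − rank ∂_2 = (30 − 12) − 13 = 5, and the invariant factors of ∂_2 are all 1, so H_1 ≅ Z^5.
  H_2: rank ker ∂_2 − rank ∂_3 = (14 − 13) − 0 = 1, and there is no ∂_3, so H_2 ≅ Z.

Hence the Betti numbers are b_0 = 2, b_1 = 5, b_2 = 1.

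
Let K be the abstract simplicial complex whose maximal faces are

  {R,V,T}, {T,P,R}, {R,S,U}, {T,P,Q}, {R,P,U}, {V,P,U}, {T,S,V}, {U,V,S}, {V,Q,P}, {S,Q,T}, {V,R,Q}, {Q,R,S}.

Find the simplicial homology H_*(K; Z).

We work with the vertex ordering P < Q < R < S < T < U < V. The simplices of K, each written with vertices in increasing order, are:

  0-simplices (7): P, Q, R, S, T, U, V
  1-simplices (18): PQ, PR, PT, PU, PV, QR, QS, QT, QV, RS, RT, RU, RV, ST, SU, SV, TV, UV
  2-simplices (12): PQT, PQV, PRT, PRU, PUV, QRS, QRV, QST, RSU, RTV, STV, SUV

Hence C_0 ≅ Z^7, C_1 ≅ Z^18, C_2 ≅ Z^12.

∂_1: C_1 → C_0 sends each edge [p,q] (with p < q) to q − p. For instance
  ∂QT = T − Q.
This gives a 7×18 integer matrix of rank 6; reducing to Smith normal form yields diagonal entries (1,1,1,1,1,1).

Boundary ∂_2: C_2 → C_1 sends each 2-simplex [p,q,r] to [q,r] − [p,r] + [p,q]. For instance
  ∂QRS = RS − QS + QR,
  ∂PRU = RU − PU + PR.
The 18×12 boundary matrix has rank 12 and Smith normal form diag(1,1,1,1,1,1,1,1,1,1,1,2).

Reading off H_k = ker ∂_k / im ∂_{k+1}:

  H_0: rank C_0 − rank ∂_1 = 7 − 6 = 1, and the invariant factors of ∂_1 are all 1, so H_0 ≅ Z.
  H_1: rank ker ∂_1 − rank ∂_2 = (18 − 6) − 12 = 0, and ∂_2 has invariant factor 2 > 1, so H_1 ≅ Z/2Z.
  H_2: rank ker ∂_2 − rank ∂_3 = (12 − 12) − 0 = 0, and there is no ∂_3, so H_2 ≅ 0.

As a check, the Euler characteristic is 7 − 18 + 12 = 1, which agrees with 1 − 0 + 0 = 1.

H_0 = Z,  H_1 = Z/2Z,  H_2 = 0.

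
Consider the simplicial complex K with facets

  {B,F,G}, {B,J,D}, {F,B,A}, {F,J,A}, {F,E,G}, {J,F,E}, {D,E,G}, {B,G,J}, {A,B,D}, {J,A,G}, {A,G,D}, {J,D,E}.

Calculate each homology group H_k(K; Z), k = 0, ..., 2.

Fix the vertex order A < B < D < E < F < G < J and write every simplex with vertices in increasing order. Then dim K = 2 and the simplices of K are:

  0-simplices (7): A, B, D, E, F, G, J
  1-simplices (18): AB, AD, AF, AG, AJ, BD, BF, BG, BJ, DE, DG, DJ, EF, EG, EJ, FG, FJ, GJ
  2-simplices (12): ABD, ABF, ADG, AFJ, AGJ, BDJ, BFG, BGJ, DEG, DEJ, EFG, EFJ

giving chain groups C_0 ≅ Z^7, C_1 ≅ Z^18, C_2 ≅ Z^12.

∂_1: C_1 → C_0 is given by ∂[p,q] = [q] − [p].
As a 7×18 matrix over Z this has rank 6, with invariant factors (1,1,1,1,1,1).

∂_2: C_2 → C_1 maps a triangle to the signed sum of its edges. For instance
  ∂ABD = BD − AD + AB,
  ∂AFJ = FJ − AJ + AF.
As a 18×12 matrix over Z this has rank 12, with invariant factors (1,1,1,1,1,1,1,1,1,1,1,2).

From H_k ≅ ker(∂_k) / im(∂_{k+1}) we obtain:

  H_0: rank C_0 − rank ∂_1 = 7 − 6 = 1, and the invariant factors of ∂_1 are all 1, so H_0 = Z.
  H_1: rank ker ∂_1 − rank ∂_2 = (18 − 6) − 12 = 0, and ∂_2 has invariant factor 2 > 1, so H_1 = Z_2.
  H_2: rank ker ∂_2 − rank ∂_3 = (12 − 12) − 0 = 0, and there is no ∂_3, so H_2 = 0.

H_0 ≅ Z,  H_1 ≅ Z_2,  H_2 = 0.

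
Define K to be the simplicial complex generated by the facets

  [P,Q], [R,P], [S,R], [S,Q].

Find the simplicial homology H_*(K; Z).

H_0 ≅ Z,  H_1 ≅ Z.

Take the total order P < Q < R < S on the vertex set. Then K (dimension 1) consists of the simplices:

  0-simplices (4): P, Q, R, S
  1-simplices (4): PQ, PR, QS, RS

giving chain groups C_0 ≅ Z^4, C_1 ≅ Z^4.

The boundary map ∂_1: C_1 → C_0 sends each edge [p,q] (with p < q) to q − p.
The 4×4 boundary matrix has rank 3 and Smith normal form diag(1,1,1).

From H_k ≅ ker(∂_k) / im(∂_{k+1}) we obtain:

  H_0: rank C_0 − rank ∂_1 = 4 − 3 = 1, and the invariant factors of ∂_1 are all 1, so H_0 = Z.
  H_1: rank ker ∂_1 − rank ∂_2 = (4 − 3) − 0 = 1, and there is no ∂_2, so H_1 = Z.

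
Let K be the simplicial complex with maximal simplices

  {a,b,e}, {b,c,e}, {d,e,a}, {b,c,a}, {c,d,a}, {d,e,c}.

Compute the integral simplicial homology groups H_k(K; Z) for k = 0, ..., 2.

H_0 = Z,  H_1 = 0,  H_2 = Z.

Fix the vertex order a < b < c < d < e and write every simplex with vertices in increasing order. Then dim K = 2 and the simplices of K are:

  0-simplices (5): a, b, c, d, e
  1-simplices (9): ab, ac, ad, ae, bc, be, cd, ce, de
  2-simplices (6): abc, abe, acd, ade, bce, cde

Hence C_0 ≅ Z^5, C_1 ≅ Z^9, C_2 ≅ Z^6.

Boundary ∂_1: C_1 → C_0 is given by ∂[p,q] = [q] − [p].
This gives a 5×9 integer matrix of rank 4; reducing to Smith normal form yields diagonal entries (1,1,1,1).

∂_2: C_2 → C_1 sends each 2-simplex [p,q,r] to [q,r] − [p,r] + [p,q]. For instance
  ∂cde = de − ce + cd,
  ∂abe = be − ae + ab.
As a 9×6 matrix over Z this has rank 5, with invariant factors (1,1,1,1,1).

Now H_k = ker ∂_k / im ∂_{k+1}, so:

  H_0: rank C_0 − rank ∂_1 = 5 − 4 = 1, and the invariant factors of ∂_1 are all 1, so H_0 = Z.
  H_1: rank ker ∂_1 − rank ∂_2 = (9 − 4) − 5 = 0, and the invariant factors of ∂_2 are all 1, so H_1 = 0.
  H_2: rank ker ∂_2 − rank ∂_3 = (6 − 5) − 0 = 1, and there is no ∂_3, so H_2 = Z.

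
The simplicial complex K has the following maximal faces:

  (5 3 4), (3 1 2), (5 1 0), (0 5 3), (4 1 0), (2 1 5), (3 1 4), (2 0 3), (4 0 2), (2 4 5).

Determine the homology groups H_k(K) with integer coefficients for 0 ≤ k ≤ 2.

We work with the vertex ordering 0 < 1 < 2 < 3 < 4 < 5. The simplices of K, each written with vertices in increasing order, are:

  0-simplices (6): [0], [1], [2], [3], [4], [5]
  1-simplices (15): [0,1], [0,2], [0,3], [0,4], [0,5], [1,2], [1,3], [1,4], [1,5], [2,3], [2,4], [2,5], [3,4], [3,5], [4,5]
  2-simplices (10): [0,1,4], [0,1,5], [0,2,3], [0,2,4], [0,3,5], [1,2,3], [1,2,5], [1,3,4], [2,4,5], [3,4,5]

Hence C_0 ≅ Z^6, C_1 ≅ Z^15, C_2 ≅ Z^10.

Boundary ∂_1: C_1 → C_0 sends each edge [p,q] (with p < q) to q − p. For instance
  ∂[4,5] = [5] − [4].
This gives a 6×15 integer matrix of rank 5; reducing to Smith normal form yields diagonal entries (1,1,1,1,1).

∂_2: C_2 → C_1 sends each 2-simplex [p,q,r] to [q,r] − [p,r] + [p,q]. For instance
  ∂[0,3,5] = [3,5] − [0,5] + [0,3],
  ∂[3,4,5] = [4,5] − [3,5] + [3,4].
This gives a 15×10 integer matrix of rank 10; reducing to Smith normal form yields diagonal entries (1,1,1,1,1,1,1,1,1,2).

Now H_k = ker ∂_k / im ∂_{k+1}, so:

  H_0: rank C_0 − rank ∂_1 = 6 − 5 = 1, and the invariant factors of ∂_1 are all 1, so H_0 ≅ Z.
  H_1: rank ker ∂_1 − rank ∂_2 = (15 − 5) − 10 = 0, and ∂_2 has invariant factor 2 > 1, so H_1 ≅ Z/2.
  H_2: rank ker ∂_2 − rank ∂_3 = (10 − 10) − 0 = 0, and there is no ∂_3, so H_2 ≅ 0.

As a check, the Euler characteristic is 6 − 15 + 10 = 1, which agrees with 1 − 0 + 0 = 1.
(K is a triangulation of the real projective plane RP^2.)

H_0 ≅ Z,  H_1 ≅ Z/2,  H_2 = 0.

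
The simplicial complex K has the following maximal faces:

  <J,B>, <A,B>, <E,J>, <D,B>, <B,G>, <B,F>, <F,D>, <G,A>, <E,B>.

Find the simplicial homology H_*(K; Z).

Fix the vertex order A < B < D < E < F < G < J and write every simplex with vertices in increasing order. Then dim K = 1 and the simplices of K are:

  0-simplices (7): A, B, D, E, F, G, J
  1-simplices (9): AB, AG, BD, BE, BF, BG, BJ, DF, EJ

Hence C_0 ≅ Z^7, C_1 ≅ Z^9.

∂_1: C_1 → C_0 maps an edge to its endpoints' difference, ∂[p,q] = q − p. For instance
  ∂BJ = J − B.
The 7×9 boundary matrix has rank 6 and Smith normal form diag(1,1,1,1,1,1).

Computing H_k = (kernel of ∂_k) / (image of ∂_{k+1}):

  H_0: rank C_0 − rank ∂_1 = 7 − 6 = 1, and the invariant factors of ∂_1 are all 1, so H_0 ≅ Z.
  H_1: rank ker ∂_1 − rank ∂_2 = (9 − 6) − 0 = 3, and there is no ∂_2, so H_1 ≅ Z^3.

As a check, the Euler characteristic is 7 − 9 = -2, which agrees with 1 − 3 = -2.
(K is a triangulation of a wedge of 3 circles.)

H_0 = Z,  H_1 = Z^3.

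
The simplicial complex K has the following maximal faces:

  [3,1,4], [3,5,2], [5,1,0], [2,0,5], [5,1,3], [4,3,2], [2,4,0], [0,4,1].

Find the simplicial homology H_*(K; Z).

H_0 = Z,  H_1 = 0,  H_2 = Z.

Order the vertices as 0 < 1 < 2 < 3 < 4 < 5. Listing each simplex with vertices in this order, K has dimension 2 with simplices:

  0-simplices (6): [0], [1], [2], [3], [4], [5]
  1-simplices (12): [0,1], [0,2], [0,4], [0,5], [1,3], [1,4], [1,5], [2,3], [2,4], [2,5], [3,4], [3,5]
  2-simplices (8): [0,1,4], [0,1,5], [0,2,4], [0,2,5], [1,3,4], [1,3,5], [2,3,4], [2,3,5]

Hence C_0 ≅ Z^6, C_1 ≅ Z^12, C_2 ≅ Z^8.

Boundary ∂_1: C_1 → C_0 sends each edge [p,q] (with p < q) to q − p. For instance
  ∂[1,3] = [3] − [1].
As a 6×12 matrix over Z this has rank 5, with invariant factors (1,1,1,1,1).

∂_2: C_2 → C_1 acts by ∂[p,q,r] = [q,r] − [p,r] + [p,q]. For instance
  ∂[1,3,4] = [3,4] − [1,4] + [1,3],
  ∂[2,3,4] = [3,4] − [2,4] + [2,3].
As a 12×8 matrix over Z this has rank 7, with invariant factors (1,1,1,1,1,1,1).

Computing H_k = (kernel of ∂_k) / (image of ∂_{k+1}):

  H_0: rank C_0 − rank ∂_1 = 6 − 5 = 1, and the invariant factors of ∂_1 are all 1, so H_0 = Z.
  H_1: rank ker ∂_1 − rank ∂_2 = (12 − 5) − 7 = 0, and the invariant factors of ∂_2 are all 1, so H_1 = 0.
  H_2: rank ker ∂_2 − rank ∂_3 = (8 − 7) − 0 = 1, and there is no ∂_3, so H_2 = Z.

As a check, the Euler characteristic is 6 − 12 + 8 = 2, which agrees with 1 − 0 + 1 = 2.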